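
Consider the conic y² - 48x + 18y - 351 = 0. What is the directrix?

Only y is squared. Complete the square in y: (y + 9)² = 48(x + 9).
Vertex (-9, -9); 4p = 48 so p = 12. Opens right.
Directrix is the vertical line x = h − p = -9 − (12) = -21.

x = -21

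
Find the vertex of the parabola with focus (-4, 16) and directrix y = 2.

(-4, 9)

The vertex is the midpoint between the focus and the directrix along the axis of symmetry.
Axis is vertical (directrix is horizontal). Vertex y-coordinate = (16 + 2)/2 = 9; x-coordinate = -4.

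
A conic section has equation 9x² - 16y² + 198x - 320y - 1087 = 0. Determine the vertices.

(-19, -10) and (-3, -10)

Group the x- and y-terms: 9(x² + 22x) -16(y² + 20y) = 1087
Complete the square in x and y: 9(x + 11)² -16(y + 10)² = 1087 + 1089 - 1600 = 576
Dividing both sides by 576: (x + 11)²/64 - (y + 10)²/36 = 1
Hyperbola, center (-11, -10), transverse axis horizontal; a² = 64, b² = 36.
a = 8. Vertices at (h ± a, k).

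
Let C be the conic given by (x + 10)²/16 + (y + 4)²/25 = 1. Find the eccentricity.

e = 3/5

Center (-10, -4). The larger denominator 25 sits under the y-term, so the major axis is vertical; a² = 25, b² = 16.
c² = a² - b² = 9, so c = 3.
e = c/a = 3/5.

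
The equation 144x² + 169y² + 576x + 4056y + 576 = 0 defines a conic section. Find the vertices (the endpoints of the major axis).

Rearranging, 144(x² + 4x) + 169(y² + 24y) = -576.
Completing the square gives 144(x + 2)² + 169(y + 12)² = -576 + 576 + 24336 = 24336.
Divide through by 24336 to get (x + 2)²/169 + (y + 12)²/144 = 1.
Ellipse, center (-2, -12), major axis horizontal; a² = 169, b² = 144.
a = 13. Vertices at (h ± a, k).

(-15, -12) and (11, -12)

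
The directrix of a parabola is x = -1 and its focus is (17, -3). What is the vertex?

(8, -3)

The vertex is the midpoint between the focus and the directrix along the axis of symmetry.
Axis is horizontal (directrix is vertical). Vertex x-coordinate = (17 + (-1))/2 = 8; y-coordinate = -3.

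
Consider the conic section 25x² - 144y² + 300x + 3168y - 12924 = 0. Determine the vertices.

(-6, 6) and (-6, 16)

Group the x- and y-terms: 25(x² + 12x) -144(y² - 22y) = 12924
Complete the square: 25(x + 6)² -144(y - 11)² = 12924 + 900 - 17424 = -3600
Divide through by -3600 to get (y - 11)²/25 - (x + 6)²/144 = 1.
Hyperbola, center (-6, 11), transverse axis vertical; a² = 25, b² = 144.
a = 5. Vertices at (h, k ± a).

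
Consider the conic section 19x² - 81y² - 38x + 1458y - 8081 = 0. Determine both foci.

(-9, 9) and (11, 9)

Collect terms: 19(x² - 2x) -81(y² - 18y) = 8081
Complete the square in x and y: 19(x - 1)² -81(y - 9)² = 8081 + 19 - 6561 = 1539
Divide through by 1539 to get (x - 1)²/81 - (y - 9)²/19 = 1.
Hyperbola, center (1, 9), transverse axis horizontal; a² = 81, b² = 19.
c² = a² + b² = 81 + 19 = 100, so c = 10.
Foci lie on the horizontal axis through the center: (h ± c, k).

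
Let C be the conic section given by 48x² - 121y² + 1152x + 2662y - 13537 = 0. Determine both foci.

Group: 48(x² + 24x) -121(y² - 22y) = 13537
Completing the square gives 48(x + 12)² -121(y - 11)² = 13537 + 6912 - 14641 = 5808.
Divide by 5808: (x + 12)²/121 - (y - 11)²/48 = 1
Hyperbola, center (-12, 11), transverse axis horizontal; a² = 121, b² = 48.
c² = a² + b² = 121 + 48 = 169, so c = 13.
Foci lie on the horizontal axis through the center: (h ± c, k).

(-25, 11) and (1, 11)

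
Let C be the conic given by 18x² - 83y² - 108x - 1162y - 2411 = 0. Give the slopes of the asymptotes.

18(x² - 6x) -83(y² + 14y) = 2411
Complete the square: 18(x - 3)² -83(y + 7)² = 2411 + 162 - 4067 = -1494
Divide through by -1494 to get (y + 7)²/18 - (x - 3)²/83 = 1.
Hyperbola, center (3, -7), transverse axis vertical; a² = 18, b² = 83.
For a vertical hyperbola the asymptotes have slope ±a/b.
Here that is ±3√2/√83 = ±3√166/83.

3√166/83 and -3√166/83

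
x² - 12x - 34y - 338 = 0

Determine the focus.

(6, -5/2)

Only x is squared. Complete the square in x: (x - 6)² = 34(y + 11).
Vertex (6, -11); 4p = 34 so p = 17/2. Opens up.
Focus is p units from the vertex along the axis: (h, k + p).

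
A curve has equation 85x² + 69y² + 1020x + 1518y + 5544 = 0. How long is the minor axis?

Rearranging, 85(x² + 12x) + 69(y² + 22y) = -5544.
Complete the square: 85(x + 6)² + 69(y + 11)² = -5544 + 3060 + 8349 = 5865
Divide through by 5865 to get (x + 6)²/69 + (y + 11)²/85 = 1.
Ellipse, center (-6, -11), major axis vertical; a² = 85, b² = 69.
b² = 69 so b = √69; the minor axis has length 2b = 2√69.

2√69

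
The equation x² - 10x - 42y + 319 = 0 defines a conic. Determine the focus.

Only x is squared. Complete the square in x: (x - 5)² = 42(y - 7).
Vertex (5, 7); 4p = 42 so p = 21/2. Opens up.
Focus is p units from the vertex along the axis: (h, k + p).

(5, 35/2)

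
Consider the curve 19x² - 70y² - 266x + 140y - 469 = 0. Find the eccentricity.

e = √6230/70

19(x² - 14x) -70(y² - 2y) = 469
Complete the square in x and y: 19(x - 7)² -70(y - 1)² = 469 + 931 - 70 = 1330
Divide by 1330: (x - 7)²/70 - (y - 1)²/19 = 1
Hyperbola, center (7, 1), transverse axis horizontal; a² = 70, b² = 19.
c² = a² + b² = 89, so c = √89.
e = c/a = √89/√70 = √6230/70.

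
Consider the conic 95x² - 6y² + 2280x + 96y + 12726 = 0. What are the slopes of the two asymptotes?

Rearranging, 95(x² + 24x) -6(y² - 16y) = -12726.
Complete the square: 95(x + 12)² -6(y - 8)² = -12726 + 13680 - 384 = 570
Dividing both sides by 570: (x + 12)²/6 - (y - 8)²/95 = 1
Hyperbola, center (-12, 8), transverse axis horizontal; a² = 6, b² = 95.
For a horizontal hyperbola the asymptotes have slope ±b/a.
Here that is ±√95/√6 = ±√570/6.

√570/6 and -√570/6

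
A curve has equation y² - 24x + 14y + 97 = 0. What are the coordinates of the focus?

Only y is squared. Complete the square in y: (y + 7)² = 24(x - 2).
Vertex (2, -7); 4p = 24 so p = 6. Opens right.
Focus is p units from the vertex along the axis: (h + p, k).

(8, -7)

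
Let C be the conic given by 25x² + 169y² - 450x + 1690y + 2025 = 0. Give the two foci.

Group the x- and y-terms: 25(x² - 18x) + 169(y² + 10y) = -2025
Completing the square gives 25(x - 9)² + 169(y + 5)² = -2025 + 2025 + 4225 = 4225.
Divide through by 4225 to get (x - 9)²/169 + (y + 5)²/25 = 1.
Ellipse, center (9, -5), major axis horizontal; a² = 169, b² = 25.
c² = a² - b² = 169 - 25 = 144, so c = 12.
Foci lie on the horizontal axis through the center: (h ± c, k).

(-3, -5) and (21, -5)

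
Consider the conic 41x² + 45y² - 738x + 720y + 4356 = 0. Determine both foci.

(7, -8) and (11, -8)

Group: 41(x² - 18x) + 45(y² + 16y) = -4356
41(x - 9)² + 45(y + 8)² = -4356 + 3321 + 2880 = 1845
Divide by 1845: (x - 9)²/45 + (y + 8)²/41 = 1
Ellipse, center (9, -8), major axis horizontal; a² = 45, b² = 41.
c² = a² - b² = 45 - 41 = 4, so c = 2.
Foci lie on the horizontal axis through the center: (h ± c, k).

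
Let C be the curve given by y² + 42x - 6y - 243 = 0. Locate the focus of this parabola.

(-9/2, 3)

Only y is squared. Complete the square in y: (y - 3)² = -42(x - 6).
Vertex (6, 3); 4p = -42 so p = -21/2. Opens left.
Focus is p units from the vertex along the axis: (h + p, k).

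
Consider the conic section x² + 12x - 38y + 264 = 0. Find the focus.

(-6, 31/2)

Only x is squared. Complete the square in x: (x + 6)² = 38(y - 6).
Vertex (-6, 6); 4p = 38 so p = 19/2. Opens up.
Focus is p units from the vertex along the axis: (h, k + p).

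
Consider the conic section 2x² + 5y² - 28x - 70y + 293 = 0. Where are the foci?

Group the x- and y-terms: 2(x² - 14x) + 5(y² - 14y) = -293
Complete the square: 2(x - 7)² + 5(y - 7)² = -293 + 98 + 245 = 50
Divide through by 50 to get (x - 7)²/25 + (y - 7)²/10 = 1.
Ellipse, center (7, 7), major axis horizontal; a² = 25, b² = 10.
c² = a² - b² = 25 - 10 = 15, so c = √15.
Foci lie on the horizontal axis through the center: (h ± c, k).

(7 - √15, 7) and (7 + √15, 7)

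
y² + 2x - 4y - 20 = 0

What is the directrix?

Only y is squared. Complete the square in y: (y - 2)² = -2(x - 12).
Vertex (12, 2); 4p = -2 so p = -1/2. Opens left.
Directrix is the vertical line x = h − p = 12 − (-1/2) = 25/2.

x = 25/2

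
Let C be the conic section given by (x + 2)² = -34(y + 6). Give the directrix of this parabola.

y = 5/2

Vertex (-2, -6); 4p = -34 so p = -17/2. Opens down.
Directrix is the horizontal line y = k − p = -6 − (-17/2) = 5/2.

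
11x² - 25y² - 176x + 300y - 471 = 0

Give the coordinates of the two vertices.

(3, 6) and (13, 6)

Group the x- and y-terms: 11(x² - 16x) -25(y² - 12y) = 471
11(x - 8)² -25(y - 6)² = 471 + 704 - 900 = 275
Dividing both sides by 275: (x - 8)²/25 - (y - 6)²/11 = 1
Hyperbola, center (8, 6), transverse axis horizontal; a² = 25, b² = 11.
a = 5. Vertices at (h ± a, k).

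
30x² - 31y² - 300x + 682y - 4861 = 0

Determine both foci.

(5 - √122, 11) and (5 + √122, 11)

Rearranging, 30(x² - 10x) -31(y² - 22y) = 4861.
Complete the square: 30(x - 5)² -31(y - 11)² = 4861 + 750 - 3751 = 1860
Divide through by 1860 to get (x - 5)²/62 - (y - 11)²/60 = 1.
Hyperbola, center (5, 11), transverse axis horizontal; a² = 62, b² = 60.
c² = a² + b² = 62 + 60 = 122, so c = √122.
Foci lie on the horizontal axis through the center: (h ± c, k).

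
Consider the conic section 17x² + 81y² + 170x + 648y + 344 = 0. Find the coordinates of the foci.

Group: 17(x² + 10x) + 81(y² + 8y) = -344
Complete the square in x and y: 17(x + 5)² + 81(y + 4)² = -344 + 425 + 1296 = 1377
Divide through by 1377 to get (x + 5)²/81 + (y + 4)²/17 = 1.
Ellipse, center (-5, -4), major axis horizontal; a² = 81, b² = 17.
c² = a² - b² = 81 - 17 = 64, so c = 8.
Foci lie on the horizontal axis through the center: (h ± c, k).

(-13, -4) and (3, -4)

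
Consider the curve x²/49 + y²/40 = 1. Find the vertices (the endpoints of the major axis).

(-7, 0) and (7, 0)

Center (0, 0). The larger denominator 49 sits under the x-term, so the major axis is horizontal; a² = 49, b² = 40.
a = 7. Vertices at (h ± a, k).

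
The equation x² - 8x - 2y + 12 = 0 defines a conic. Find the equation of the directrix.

y = -5/2

Only x is squared. Complete the square in x: (x - 4)² = 2(y + 2).
Vertex (4, -2); 4p = 2 so p = 1/2. Opens up.
Directrix is the horizontal line y = k − p = -2 − (1/2) = -5/2.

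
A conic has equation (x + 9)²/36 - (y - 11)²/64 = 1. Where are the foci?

(-19, 11) and (1, 11)

Center (-9, 11). The positive term is the x-term, so the transverse axis is horizontal; a² = 36, b² = 64.
c² = a² + b² = 36 + 64 = 100, so c = 10.
Foci lie on the horizontal axis through the center: (h ± c, k).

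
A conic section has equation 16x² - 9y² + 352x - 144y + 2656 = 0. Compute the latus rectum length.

Collect terms: 16(x² + 22x) -9(y² + 16y) = -2656
16(x + 11)² -9(y + 8)² = -2656 + 1936 - 576 = -1296
Divide by -1296: (y + 8)²/144 - (x + 11)²/81 = 1
Hyperbola, center (-11, -8), transverse axis vertical; a² = 144, b² = 81.
Latus rectum length = 2b²/a = 2·81/12 = 27/2.

27/2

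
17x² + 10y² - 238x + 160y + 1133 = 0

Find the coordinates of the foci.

(7, -8 - √14) and (7, -8 + √14)

Collect terms: 17(x² - 14x) + 10(y² + 16y) = -1133
17(x - 7)² + 10(y + 8)² = -1133 + 833 + 640 = 340
Dividing both sides by 340: (x - 7)²/20 + (y + 8)²/34 = 1
Ellipse, center (7, -8), major axis vertical; a² = 34, b² = 20.
c² = a² - b² = 34 - 20 = 14, so c = √14.
Foci lie on the vertical axis through the center: (h, k ± c).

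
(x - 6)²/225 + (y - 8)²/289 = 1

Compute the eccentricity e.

e = 8/17

Center (6, 8). The larger denominator 289 sits under the y-term, so the major axis is vertical; a² = 289, b² = 225.
c² = a² - b² = 64, so c = 8.
e = c/a = 8/17.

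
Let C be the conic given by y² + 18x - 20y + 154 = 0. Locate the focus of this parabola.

Only y is squared. Complete the square in y: (y - 10)² = -18(x + 3).
Vertex (-3, 10); 4p = -18 so p = -9/2. Opens left.
Focus is p units from the vertex along the axis: (h + p, k).

(-15/2, 10)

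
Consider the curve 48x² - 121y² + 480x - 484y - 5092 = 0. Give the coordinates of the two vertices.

Rearranging, 48(x² + 10x) -121(y² + 4y) = 5092.
Complete the square: 48(x + 5)² -121(y + 2)² = 5092 + 1200 - 484 = 5808
Divide through by 5808 to get (x + 5)²/121 - (y + 2)²/48 = 1.
Hyperbola, center (-5, -2), transverse axis horizontal; a² = 121, b² = 48.
a = 11. Vertices at (h ± a, k).

(-16, -2) and (6, -2)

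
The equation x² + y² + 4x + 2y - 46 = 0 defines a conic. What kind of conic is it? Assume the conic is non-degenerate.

circle

No xy term. Coefficients of x² and y² are A = 1, C = 1.
A = C (same sign) ⇒ circle.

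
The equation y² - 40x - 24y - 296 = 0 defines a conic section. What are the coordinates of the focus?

(-1, 12)

Only y is squared. Complete the square in y: (y - 12)² = 40(x + 11).
Vertex (-11, 12); 4p = 40 so p = 10. Opens right.
Focus is p units from the vertex along the axis: (h + p, k).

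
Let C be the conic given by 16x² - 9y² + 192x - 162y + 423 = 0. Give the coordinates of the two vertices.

Rearranging, 16(x² + 12x) -9(y² + 18y) = -423.
Complete the square in x and y: 16(x + 6)² -9(y + 9)² = -423 + 576 - 729 = -576
Dividing both sides by -576: (y + 9)²/64 - (x + 6)²/36 = 1
Hyperbola, center (-6, -9), transverse axis vertical; a² = 64, b² = 36.
a = 8. Vertices at (h, k ± a).

(-6, -17) and (-6, -1)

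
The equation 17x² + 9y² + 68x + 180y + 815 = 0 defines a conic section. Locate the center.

17(x² + 4x) + 9(y² + 20y) = -815
17(x + 2)² + 9(y + 10)² = -815 + 68 + 900 = 153
Dividing both sides by 153: (x + 2)²/9 + (y + 10)²/17 = 1
Ellipse with center (-2, -10).

(-2, -10)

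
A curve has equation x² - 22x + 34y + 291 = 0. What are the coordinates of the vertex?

(11, -5)

Only x is squared. Complete the square in x: (x - 11)² = -34(y + 5).
Vertex (11, -5); 4p = -34 so p = -17/2. Opens down.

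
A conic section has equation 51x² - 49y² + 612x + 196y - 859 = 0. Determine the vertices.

(-13, 2) and (1, 2)

51(x² + 12x) -49(y² - 4y) = 859
51(x + 6)² -49(y - 2)² = 859 + 1836 - 196 = 2499
Dividing both sides by 2499: (x + 6)²/49 - (y - 2)²/51 = 1
Hyperbola, center (-6, 2), transverse axis horizontal; a² = 49, b² = 51.
a = 7. Vertices at (h ± a, k).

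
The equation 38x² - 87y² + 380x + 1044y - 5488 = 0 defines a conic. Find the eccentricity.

Collect terms: 38(x² + 10x) -87(y² - 12y) = 5488
Complete the square in x and y: 38(x + 5)² -87(y - 6)² = 5488 + 950 - 3132 = 3306
Divide through by 3306 to get (x + 5)²/87 - (y - 6)²/38 = 1.
Hyperbola, center (-5, 6), transverse axis horizontal; a² = 87, b² = 38.
c² = a² + b² = 125, so c = 5√5.
e = c/a = 5√5/√87 = 5√435/87.

e = 5√435/87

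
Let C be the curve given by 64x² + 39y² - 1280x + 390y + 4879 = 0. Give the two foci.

Rearranging, 64(x² - 20x) + 39(y² + 10y) = -4879.
64(x - 10)² + 39(y + 5)² = -4879 + 6400 + 975 = 2496
Divide by 2496: (x - 10)²/39 + (y + 5)²/64 = 1
Ellipse, center (10, -5), major axis vertical; a² = 64, b² = 39.
c² = a² - b² = 64 - 39 = 25, so c = 5.
Foci lie on the vertical axis through the center: (h, k ± c).

(10, -10) and (10, 0)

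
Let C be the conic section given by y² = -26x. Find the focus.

(-13/2, 0)

Vertex (0, 0); 4p = -26 so p = -13/2. Opens left.
Focus is p units from the vertex along the axis: (h + p, k).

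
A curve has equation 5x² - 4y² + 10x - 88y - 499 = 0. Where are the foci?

Group: 5(x² + 2x) -4(y² + 22y) = 499
Complete the square in x and y: 5(x + 1)² -4(y + 11)² = 499 + 5 - 484 = 20
Dividing both sides by 20: (x + 1)²/4 - (y + 11)²/5 = 1
Hyperbola, center (-1, -11), transverse axis horizontal; a² = 4, b² = 5.
c² = a² + b² = 4 + 5 = 9, so c = 3.
Foci lie on the horizontal axis through the center: (h ± c, k).

(-4, -11) and (2, -11)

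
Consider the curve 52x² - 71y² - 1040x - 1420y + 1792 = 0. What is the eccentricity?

Rearranging, 52(x² - 20x) -71(y² + 20y) = -1792.
Completing the square gives 52(x - 10)² -71(y + 10)² = -1792 + 5200 - 7100 = -3692.
Divide through by -3692 to get (y + 10)²/52 - (x - 10)²/71 = 1.
Hyperbola, center (10, -10), transverse axis vertical; a² = 52, b² = 71.
c² = a² + b² = 123, so c = √123.
e = c/a = √123/2√13 = √1599/26.

e = √1599/26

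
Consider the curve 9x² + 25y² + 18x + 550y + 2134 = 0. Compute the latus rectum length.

Rearranging, 9(x² + 2x) + 25(y² + 22y) = -2134.
Complete the square: 9(x + 1)² + 25(y + 11)² = -2134 + 9 + 3025 = 900
Dividing both sides by 900: (x + 1)²/100 + (y + 11)²/36 = 1
Ellipse, center (-1, -11), major axis horizontal; a² = 100, b² = 36.
Latus rectum length = 2b²/a = 2·36/10 = 36/5.

36/5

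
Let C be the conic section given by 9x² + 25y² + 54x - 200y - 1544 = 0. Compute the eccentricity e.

Group the x- and y-terms: 9(x² + 6x) + 25(y² - 8y) = 1544
Completing the square gives 9(x + 3)² + 25(y - 4)² = 1544 + 81 + 400 = 2025.
Dividing both sides by 2025: (x + 3)²/225 + (y - 4)²/81 = 1
Ellipse, center (-3, 4), major axis horizontal; a² = 225, b² = 81.
c² = a² - b² = 144, so c = 12.
e = c/a = 12/15 = 4/5.

e = 4/5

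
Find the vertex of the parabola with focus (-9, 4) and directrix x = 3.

(-3, 4)

The vertex is the midpoint between the focus and the directrix along the axis of symmetry.
Axis is horizontal (directrix is vertical). Vertex x-coordinate = (-9 + 3)/2 = -3; y-coordinate = 4.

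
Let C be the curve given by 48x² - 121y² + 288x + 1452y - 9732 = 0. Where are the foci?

(-16, 6) and (10, 6)

48(x² + 6x) -121(y² - 12y) = 9732
Complete the square: 48(x + 3)² -121(y - 6)² = 9732 + 432 - 4356 = 5808
Divide through by 5808 to get (x + 3)²/121 - (y - 6)²/48 = 1.
Hyperbola, center (-3, 6), transverse axis horizontal; a² = 121, b² = 48.
c² = a² + b² = 121 + 48 = 169, so c = 13.
Foci lie on the horizontal axis through the center: (h ± c, k).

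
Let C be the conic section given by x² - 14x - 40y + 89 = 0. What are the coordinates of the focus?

Only x is squared. Complete the square in x: (x - 7)² = 40(y - 1).
Vertex (7, 1); 4p = 40 so p = 10. Opens up.
Focus is p units from the vertex along the axis: (h, k + p).

(7, 11)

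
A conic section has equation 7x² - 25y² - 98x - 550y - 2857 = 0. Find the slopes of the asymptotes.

Collect terms: 7(x² - 14x) -25(y² + 22y) = 2857
Complete the square in x and y: 7(x - 7)² -25(y + 11)² = 2857 + 343 - 3025 = 175
Divide by 175: (x - 7)²/25 - (y + 11)²/7 = 1
Hyperbola, center (7, -11), transverse axis horizontal; a² = 25, b² = 7.
For a horizontal hyperbola the asymptotes have slope ±b/a.
Here that is ±√7/5.

√7/5 and -√7/5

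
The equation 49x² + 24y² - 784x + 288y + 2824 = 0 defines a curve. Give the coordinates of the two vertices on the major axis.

(8, -13) and (8, 1)

Group: 49(x² - 16x) + 24(y² + 12y) = -2824
Complete the square in x and y: 49(x - 8)² + 24(y + 6)² = -2824 + 3136 + 864 = 1176
Dividing both sides by 1176: (x - 8)²/24 + (y + 6)²/49 = 1
Ellipse, center (8, -6), major axis vertical; a² = 49, b² = 24.
a = 7. Vertices at (h, k ± a).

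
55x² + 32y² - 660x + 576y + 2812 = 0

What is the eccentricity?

Group: 55(x² - 12x) + 32(y² + 18y) = -2812
Completing the square gives 55(x - 6)² + 32(y + 9)² = -2812 + 1980 + 2592 = 1760.
Divide by 1760: (x - 6)²/32 + (y + 9)²/55 = 1
Ellipse, center (6, -9), major axis vertical; a² = 55, b² = 32.
c² = a² - b² = 23, so c = √23.
e = c/a = √23/√55 = √1265/55.

e = √1265/55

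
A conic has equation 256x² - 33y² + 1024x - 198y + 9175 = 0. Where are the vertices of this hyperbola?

(-2, -19) and (-2, 13)

Collect terms: 256(x² + 4x) -33(y² + 6y) = -9175
Completing the square gives 256(x + 2)² -33(y + 3)² = -9175 + 1024 - 297 = -8448.
Dividing both sides by -8448: (y + 3)²/256 - (x + 2)²/33 = 1
Hyperbola, center (-2, -3), transverse axis vertical; a² = 256, b² = 33.
a = 16. Vertices at (h, k ± a).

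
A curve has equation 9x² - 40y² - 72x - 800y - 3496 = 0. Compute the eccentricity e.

e = 7/3

9(x² - 8x) -40(y² + 20y) = 3496
Completing the square gives 9(x - 4)² -40(y + 10)² = 3496 + 144 - 4000 = -360.
Divide through by -360 to get (y + 10)²/9 - (x - 4)²/40 = 1.
Hyperbola, center (4, -10), transverse axis vertical; a² = 9, b² = 40.
c² = a² + b² = 49, so c = 7.
e = c/a = 7/3.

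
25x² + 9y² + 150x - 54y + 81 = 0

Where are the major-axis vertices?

(-3, -2) and (-3, 8)

Group the x- and y-terms: 25(x² + 6x) + 9(y² - 6y) = -81
Completing the square gives 25(x + 3)² + 9(y - 3)² = -81 + 225 + 81 = 225.
Divide through by 225 to get (x + 3)²/9 + (y - 3)²/25 = 1.
Ellipse, center (-3, 3), major axis vertical; a² = 25, b² = 9.
a = 5. Vertices at (h, k ± a).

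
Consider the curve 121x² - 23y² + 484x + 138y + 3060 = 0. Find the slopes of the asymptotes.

Collect terms: 121(x² + 4x) -23(y² - 6y) = -3060
121(x + 2)² -23(y - 3)² = -3060 + 484 - 207 = -2783
Divide by -2783: (y - 3)²/121 - (x + 2)²/23 = 1
Hyperbola, center (-2, 3), transverse axis vertical; a² = 121, b² = 23.
For a vertical hyperbola the asymptotes have slope ±a/b.
Here that is ±11/√23 = ±11√23/23.

11√23/23 and -11√23/23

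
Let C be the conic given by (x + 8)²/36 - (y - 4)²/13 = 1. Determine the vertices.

Center (-8, 4). The positive term is the x-term, so the transverse axis is horizontal; a² = 36, b² = 13.
a = 6. Vertices at (h ± a, k).

(-14, 4) and (-2, 4)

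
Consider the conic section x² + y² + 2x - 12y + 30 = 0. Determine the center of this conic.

Rearranging, (x² + 2x) + (y² - 12y) = -30.
Completing the square gives (x + 1)² + (y - 6)² = -30 + 1 + 36 = 7.
So (x + 1)² + (y - 6)² = 7.
Circle centered at (-1, 6) with r² = 7.

(-1, 6)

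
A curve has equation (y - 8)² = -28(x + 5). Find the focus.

(-12, 8)

Vertex (-5, 8); 4p = -28 so p = -7. Opens left.
Focus is p units from the vertex along the axis: (h + p, k).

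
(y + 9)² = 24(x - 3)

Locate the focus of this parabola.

Vertex (3, -9); 4p = 24 so p = 6. Opens right.
Focus is p units from the vertex along the axis: (h + p, k).

(9, -9)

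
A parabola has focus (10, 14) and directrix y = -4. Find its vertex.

(10, 5)

The vertex is the midpoint between the focus and the directrix along the axis of symmetry.
Axis is vertical (directrix is horizontal). Vertex y-coordinate = (14 + (-4))/2 = 5; x-coordinate = 10.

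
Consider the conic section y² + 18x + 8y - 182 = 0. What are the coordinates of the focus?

(13/2, -4)

Only y is squared. Complete the square in y: (y + 4)² = -18(x - 11).
Vertex (11, -4); 4p = -18 so p = -9/2. Opens left.
Focus is p units from the vertex along the axis: (h + p, k).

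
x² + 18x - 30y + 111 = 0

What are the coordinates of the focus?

Only x is squared. Complete the square in x: (x + 9)² = 30(y - 1).
Vertex (-9, 1); 4p = 30 so p = 15/2. Opens up.
Focus is p units from the vertex along the axis: (h, k + p).

(-9, 17/2)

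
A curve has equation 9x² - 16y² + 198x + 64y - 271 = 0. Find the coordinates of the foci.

Group the x- and y-terms: 9(x² + 22x) -16(y² - 4y) = 271
9(x + 11)² -16(y - 2)² = 271 + 1089 - 64 = 1296
Divide through by 1296 to get (x + 11)²/144 - (y - 2)²/81 = 1.
Hyperbola, center (-11, 2), transverse axis horizontal; a² = 144, b² = 81.
c² = a² + b² = 144 + 81 = 225, so c = 15.
Foci lie on the horizontal axis through the center: (h ± c, k).

(-26, 2) and (4, 2)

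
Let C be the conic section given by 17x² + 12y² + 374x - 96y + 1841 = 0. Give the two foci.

Group: 17(x² + 22x) + 12(y² - 8y) = -1841
Completing the square gives 17(x + 11)² + 12(y - 4)² = -1841 + 2057 + 192 = 408.
Divide through by 408 to get (x + 11)²/24 + (y - 4)²/34 = 1.
Ellipse, center (-11, 4), major axis vertical; a² = 34, b² = 24.
c² = a² - b² = 34 - 24 = 10, so c = √10.
Foci lie on the vertical axis through the center: (h, k ± c).

(-11, 4 - √10) and (-11, 4 + √10)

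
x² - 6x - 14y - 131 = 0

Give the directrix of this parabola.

Only x is squared. Complete the square in x: (x - 3)² = 14(y + 10).
Vertex (3, -10); 4p = 14 so p = 7/2. Opens up.
Directrix is the horizontal line y = k − p = -10 − (7/2) = -27/2.

y = -27/2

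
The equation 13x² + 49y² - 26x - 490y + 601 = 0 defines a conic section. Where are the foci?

Group the x- and y-terms: 13(x² - 2x) + 49(y² - 10y) = -601
Completing the square gives 13(x - 1)² + 49(y - 5)² = -601 + 13 + 1225 = 637.
Divide by 637: (x - 1)²/49 + (y - 5)²/13 = 1
Ellipse, center (1, 5), major axis horizontal; a² = 49, b² = 13.
c² = a² - b² = 49 - 13 = 36, so c = 6.
Foci lie on the horizontal axis through the center: (h ± c, k).

(-5, 5) and (7, 5)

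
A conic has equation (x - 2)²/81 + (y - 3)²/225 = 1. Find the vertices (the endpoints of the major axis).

Center (2, 3). The larger denominator 225 sits under the y-term, so the major axis is vertical; a² = 225, b² = 81.
a = 15. Vertices at (h, k ± a).

(2, -12) and (2, 18)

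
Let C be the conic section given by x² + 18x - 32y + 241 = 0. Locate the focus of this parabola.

Only x is squared. Complete the square in x: (x + 9)² = 32(y - 5).
Vertex (-9, 5); 4p = 32 so p = 8. Opens up.
Focus is p units from the vertex along the axis: (h, k + p).

(-9, 13)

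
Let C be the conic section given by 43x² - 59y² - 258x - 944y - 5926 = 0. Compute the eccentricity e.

e = √6018/59

Rearranging, 43(x² - 6x) -59(y² + 16y) = 5926.
Completing the square gives 43(x - 3)² -59(y + 8)² = 5926 + 387 - 3776 = 2537.
Divide through by 2537 to get (x - 3)²/59 - (y + 8)²/43 = 1.
Hyperbola, center (3, -8), transverse axis horizontal; a² = 59, b² = 43.
c² = a² + b² = 102, so c = √102.
e = c/a = √102/√59 = √6018/59.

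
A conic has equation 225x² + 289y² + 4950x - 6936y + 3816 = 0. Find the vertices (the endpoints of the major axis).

(-28, 12) and (6, 12)

Group: 225(x² + 22x) + 289(y² - 24y) = -3816
Complete the square: 225(x + 11)² + 289(y - 12)² = -3816 + 27225 + 41616 = 65025
Divide by 65025: (x + 11)²/289 + (y - 12)²/225 = 1
Ellipse, center (-11, 12), major axis horizontal; a² = 289, b² = 225.
a = 17. Vertices at (h ± a, k).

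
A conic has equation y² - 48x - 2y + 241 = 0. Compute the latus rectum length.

Only y is squared. Complete the square in y: (y - 1)² = 48(x - 5).
Vertex (5, 1); 4p = 48 so p = 12. Opens right.
Latus rectum length = |4p| = 48.

48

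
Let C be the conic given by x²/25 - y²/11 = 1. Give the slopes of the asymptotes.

Center (0, 0). The positive term is the x-term, so the transverse axis is horizontal; a² = 25, b² = 11.
For a horizontal hyperbola the asymptotes have slope ±b/a.
Here that is ±√11/5.

√11/5 and -√11/5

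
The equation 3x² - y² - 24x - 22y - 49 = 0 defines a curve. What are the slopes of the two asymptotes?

√3 and -√3

Collect terms: 3(x² - 8x) -(y² + 22y) = 49
Complete the square: 3(x - 4)² -(y + 11)² = 49 + 48 - 121 = -24
Dividing both sides by -24: (y + 11)²/24 - (x - 4)²/8 = 1
Hyperbola, center (4, -11), transverse axis vertical; a² = 24, b² = 8.
For a vertical hyperbola the asymptotes have slope ±a/b.
Here that is ±2√6/2√2 = ±√3.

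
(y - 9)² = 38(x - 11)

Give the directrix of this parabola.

Vertex (11, 9); 4p = 38 so p = 19/2. Opens right.
Directrix is the vertical line x = h − p = 11 − (19/2) = 3/2.

x = 3/2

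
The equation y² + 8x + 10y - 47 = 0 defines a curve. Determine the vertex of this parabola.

Only y is squared. Complete the square in y: (y + 5)² = -8(x - 9).
Vertex (9, -5); 4p = -8 so p = -2. Opens left.

(9, -5)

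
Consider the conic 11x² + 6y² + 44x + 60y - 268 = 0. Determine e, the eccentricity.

e = √55/11

11(x² + 4x) + 6(y² + 10y) = 268
Completing the square gives 11(x + 2)² + 6(y + 5)² = 268 + 44 + 150 = 462.
Dividing both sides by 462: (x + 2)²/42 + (y + 5)²/77 = 1
Ellipse, center (-2, -5), major axis vertical; a² = 77, b² = 42.
c² = a² - b² = 35, so c = √35.
e = c/a = √35/√77 = √55/11.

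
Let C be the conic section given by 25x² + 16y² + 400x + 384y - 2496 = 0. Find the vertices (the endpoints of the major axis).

Group: 25(x² + 16x) + 16(y² + 24y) = 2496
Complete the square in x and y: 25(x + 8)² + 16(y + 12)² = 2496 + 1600 + 2304 = 6400
Divide through by 6400 to get (x + 8)²/256 + (y + 12)²/400 = 1.
Ellipse, center (-8, -12), major axis vertical; a² = 400, b² = 256.
a = 20. Vertices at (h, k ± a).

(-8, -32) and (-8, 8)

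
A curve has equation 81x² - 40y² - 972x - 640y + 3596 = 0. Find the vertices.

(6, -17) and (6, 1)

81(x² - 12x) -40(y² + 16y) = -3596
Complete the square: 81(x - 6)² -40(y + 8)² = -3596 + 2916 - 2560 = -3240
Divide through by -3240 to get (y + 8)²/81 - (x - 6)²/40 = 1.
Hyperbola, center (6, -8), transverse axis vertical; a² = 81, b² = 40.
a = 9. Vertices at (h, k ± a).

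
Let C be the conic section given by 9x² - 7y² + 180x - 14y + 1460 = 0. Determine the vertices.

9(x² + 20x) -7(y² + 2y) = -1460
Complete the square: 9(x + 10)² -7(y + 1)² = -1460 + 900 - 7 = -567
Divide by -567: (y + 1)²/81 - (x + 10)²/63 = 1
Hyperbola, center (-10, -1), transverse axis vertical; a² = 81, b² = 63.
a = 9. Vertices at (h, k ± a).

(-10, -10) and (-10, 8)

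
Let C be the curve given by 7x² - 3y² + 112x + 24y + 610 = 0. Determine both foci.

(-8, -6) and (-8, 14)

Rearranging, 7(x² + 16x) -3(y² - 8y) = -610.
Complete the square: 7(x + 8)² -3(y - 4)² = -610 + 448 - 48 = -210
Divide through by -210 to get (y - 4)²/70 - (x + 8)²/30 = 1.
Hyperbola, center (-8, 4), transverse axis vertical; a² = 70, b² = 30.
c² = a² + b² = 70 + 30 = 100, so c = 10.
Foci lie on the vertical axis through the center: (h, k ± c).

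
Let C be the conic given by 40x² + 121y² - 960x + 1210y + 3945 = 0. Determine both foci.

Group the x- and y-terms: 40(x² - 24x) + 121(y² + 10y) = -3945
40(x - 12)² + 121(y + 5)² = -3945 + 5760 + 3025 = 4840
Divide through by 4840 to get (x - 12)²/121 + (y + 5)²/40 = 1.
Ellipse, center (12, -5), major axis horizontal; a² = 121, b² = 40.
c² = a² - b² = 121 - 40 = 81, so c = 9.
Foci lie on the horizontal axis through the center: (h ± c, k).

(3, -5) and (21, -5)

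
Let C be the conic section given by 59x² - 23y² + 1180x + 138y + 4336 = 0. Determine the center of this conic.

(-10, 3)

Collect terms: 59(x² + 20x) -23(y² - 6y) = -4336
Complete the square in x and y: 59(x + 10)² -23(y - 3)² = -4336 + 5900 - 207 = 1357
Divide by 1357: (x + 10)²/23 - (y - 3)²/59 = 1
Hyperbola with center (-10, 3).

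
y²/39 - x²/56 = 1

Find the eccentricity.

e = √3705/39

Center (0, 0). The positive term is the y-term, so the transverse axis is vertical; a² = 39, b² = 56.
c² = a² + b² = 95, so c = √95.
e = c/a = √95/√39 = √3705/39.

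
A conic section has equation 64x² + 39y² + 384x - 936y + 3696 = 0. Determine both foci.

Rearranging, 64(x² + 6x) + 39(y² - 24y) = -3696.
Completing the square gives 64(x + 3)² + 39(y - 12)² = -3696 + 576 + 5616 = 2496.
Divide through by 2496 to get (x + 3)²/39 + (y - 12)²/64 = 1.
Ellipse, center (-3, 12), major axis vertical; a² = 64, b² = 39.
c² = a² - b² = 64 - 39 = 25, so c = 5.
Foci lie on the vertical axis through the center: (h, k ± c).

(-3, 7) and (-3, 17)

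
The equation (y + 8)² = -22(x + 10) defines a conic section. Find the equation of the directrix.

x = -9/2

Vertex (-10, -8); 4p = -22 so p = -11/2. Opens left.
Directrix is the vertical line x = h − p = -10 − (-11/2) = -9/2.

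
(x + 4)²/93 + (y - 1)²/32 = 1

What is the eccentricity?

e = √5673/93

Center (-4, 1). The larger denominator 93 sits under the x-term, so the major axis is horizontal; a² = 93, b² = 32.
c² = a² - b² = 61, so c = √61.
e = c/a = √61/√93 = √5673/93.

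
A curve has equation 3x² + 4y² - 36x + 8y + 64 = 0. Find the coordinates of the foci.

(4, -1) and (8, -1)

3(x² - 12x) + 4(y² + 2y) = -64
3(x - 6)² + 4(y + 1)² = -64 + 108 + 4 = 48
Divide through by 48 to get (x - 6)²/16 + (y + 1)²/12 = 1.
Ellipse, center (6, -1), major axis horizontal; a² = 16, b² = 12.
c² = a² - b² = 16 - 12 = 4, so c = 2.
Foci lie on the horizontal axis through the center: (h ± c, k).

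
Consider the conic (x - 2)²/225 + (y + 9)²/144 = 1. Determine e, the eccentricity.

e = 3/5

Center (2, -9). The larger denominator 225 sits under the x-term, so the major axis is horizontal; a² = 225, b² = 144.
c² = a² - b² = 81, so c = 9.
e = c/a = 9/15 = 3/5.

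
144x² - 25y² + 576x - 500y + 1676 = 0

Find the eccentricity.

Group: 144(x² + 4x) -25(y² + 20y) = -1676
Completing the square gives 144(x + 2)² -25(y + 10)² = -1676 + 576 - 2500 = -3600.
Divide through by -3600 to get (y + 10)²/144 - (x + 2)²/25 = 1.
Hyperbola, center (-2, -10), transverse axis vertical; a² = 144, b² = 25.
c² = a² + b² = 169, so c = 13.
e = c/a = 13/12.

e = 13/12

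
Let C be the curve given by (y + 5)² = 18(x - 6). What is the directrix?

x = 3/2

Vertex (6, -5); 4p = 18 so p = 9/2. Opens right.
Directrix is the vertical line x = h − p = 6 − (9/2) = 3/2.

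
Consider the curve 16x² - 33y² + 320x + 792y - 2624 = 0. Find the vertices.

Group: 16(x² + 20x) -33(y² - 24y) = 2624
Completing the square gives 16(x + 10)² -33(y - 12)² = 2624 + 1600 - 4752 = -528.
Divide through by -528 to get (y - 12)²/16 - (x + 10)²/33 = 1.
Hyperbola, center (-10, 12), transverse axis vertical; a² = 16, b² = 33.
a = 4. Vertices at (h, k ± a).

(-10, 8) and (-10, 16)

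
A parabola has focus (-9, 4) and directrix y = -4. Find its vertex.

(-9, 0)

The vertex is the midpoint between the focus and the directrix along the axis of symmetry.
Axis is vertical (directrix is horizontal). Vertex y-coordinate = (4 + (-4))/2 = 0; x-coordinate = -9.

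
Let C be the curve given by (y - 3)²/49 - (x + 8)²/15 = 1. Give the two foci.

Center (-8, 3). The positive term is the y-term, so the transverse axis is vertical; a² = 49, b² = 15.
c² = a² + b² = 49 + 15 = 64, so c = 8.
Foci lie on the vertical axis through the center: (h, k ± c).

(-8, -5) and (-8, 11)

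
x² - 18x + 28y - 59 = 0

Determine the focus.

Only x is squared. Complete the square in x: (x - 9)² = -28(y - 5).
Vertex (9, 5); 4p = -28 so p = -7. Opens down.
Focus is p units from the vertex along the axis: (h, k + p).

(9, -2)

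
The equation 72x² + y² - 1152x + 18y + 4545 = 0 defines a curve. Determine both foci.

(8, -9 - √142) and (8, -9 + √142)

Group: 72(x² - 16x) + (y² + 18y) = -4545
72(x - 8)² + (y + 9)² = -4545 + 4608 + 81 = 144
Divide through by 144 to get (x - 8)²/2 + (y + 9)²/144 = 1.
Ellipse, center (8, -9), major axis vertical; a² = 144, b² = 2.
c² = a² - b² = 144 - 2 = 142, so c = √142.
Foci lie on the vertical axis through the center: (h, k ± c).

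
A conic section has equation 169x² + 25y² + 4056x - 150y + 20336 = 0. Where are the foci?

Rearranging, 169(x² + 24x) + 25(y² - 6y) = -20336.
Complete the square in x and y: 169(x + 12)² + 25(y - 3)² = -20336 + 24336 + 225 = 4225
Dividing both sides by 4225: (x + 12)²/25 + (y - 3)²/169 = 1
Ellipse, center (-12, 3), major axis vertical; a² = 169, b² = 25.
c² = a² - b² = 169 - 25 = 144, so c = 12.
Foci lie on the vertical axis through the center: (h, k ± c).

(-12, -9) and (-12, 15)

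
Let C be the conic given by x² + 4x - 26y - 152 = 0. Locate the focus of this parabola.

Only x is squared. Complete the square in x: (x + 2)² = 26(y + 6).
Vertex (-2, -6); 4p = 26 so p = 13/2. Opens up.
Focus is p units from the vertex along the axis: (h, k + p).

(-2, 1/2)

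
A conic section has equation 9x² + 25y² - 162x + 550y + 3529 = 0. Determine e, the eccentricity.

Group: 9(x² - 18x) + 25(y² + 22y) = -3529
Complete the square in x and y: 9(x - 9)² + 25(y + 11)² = -3529 + 729 + 3025 = 225
Divide through by 225 to get (x - 9)²/25 + (y + 11)²/9 = 1.
Ellipse, center (9, -11), major axis horizontal; a² = 25, b² = 9.
c² = a² - b² = 16, so c = 4.
e = c/a = 4/5.

e = 4/5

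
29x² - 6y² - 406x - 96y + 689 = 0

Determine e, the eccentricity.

e = √210/6

Rearranging, 29(x² - 14x) -6(y² + 16y) = -689.
Complete the square in x and y: 29(x - 7)² -6(y + 8)² = -689 + 1421 - 384 = 348
Divide by 348: (x - 7)²/12 - (y + 8)²/58 = 1
Hyperbola, center (7, -8), transverse axis horizontal; a² = 12, b² = 58.
c² = a² + b² = 70, so c = √70.
e = c/a = √70/2√3 = √210/6.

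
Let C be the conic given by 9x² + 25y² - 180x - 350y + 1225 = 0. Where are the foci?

(2, 7) and (18, 7)

Collect terms: 9(x² - 20x) + 25(y² - 14y) = -1225
Complete the square: 9(x - 10)² + 25(y - 7)² = -1225 + 900 + 1225 = 900
Divide by 900: (x - 10)²/100 + (y - 7)²/36 = 1
Ellipse, center (10, 7), major axis horizontal; a² = 100, b² = 36.
c² = a² - b² = 100 - 36 = 64, so c = 8.
Foci lie on the horizontal axis through the center: (h ± c, k).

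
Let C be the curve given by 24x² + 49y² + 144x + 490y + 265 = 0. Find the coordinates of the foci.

Rearranging, 24(x² + 6x) + 49(y² + 10y) = -265.
24(x + 3)² + 49(y + 5)² = -265 + 216 + 1225 = 1176
Divide by 1176: (x + 3)²/49 + (y + 5)²/24 = 1
Ellipse, center (-3, -5), major axis horizontal; a² = 49, b² = 24.
c² = a² - b² = 49 - 24 = 25, so c = 5.
Foci lie on the horizontal axis through the center: (h ± c, k).

(-8, -5) and (2, -5)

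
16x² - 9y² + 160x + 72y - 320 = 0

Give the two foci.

Group the x- and y-terms: 16(x² + 10x) -9(y² - 8y) = 320
Completing the square gives 16(x + 5)² -9(y - 4)² = 320 + 400 - 144 = 576.
Dividing both sides by 576: (x + 5)²/36 - (y - 4)²/64 = 1
Hyperbola, center (-5, 4), transverse axis horizontal; a² = 36, b² = 64.
c² = a² + b² = 36 + 64 = 100, so c = 10.
Foci lie on the horizontal axis through the center: (h ± c, k).

(-15, 4) and (5, 4)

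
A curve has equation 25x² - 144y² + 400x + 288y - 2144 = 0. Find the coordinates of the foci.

Group the x- and y-terms: 25(x² + 16x) -144(y² - 2y) = 2144
Complete the square: 25(x + 8)² -144(y - 1)² = 2144 + 1600 - 144 = 3600
Divide by 3600: (x + 8)²/144 - (y - 1)²/25 = 1
Hyperbola, center (-8, 1), transverse axis horizontal; a² = 144, b² = 25.
c² = a² + b² = 144 + 25 = 169, so c = 13.
Foci lie on the horizontal axis through the center: (h ± c, k).

(-21, 1) and (5, 1)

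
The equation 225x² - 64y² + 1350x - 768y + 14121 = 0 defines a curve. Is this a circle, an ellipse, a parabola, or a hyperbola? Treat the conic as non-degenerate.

hyperbola

No xy term. Coefficients of x² and y² are A = 225, C = -64.
A and C have opposite signs ⇒ hyperbola.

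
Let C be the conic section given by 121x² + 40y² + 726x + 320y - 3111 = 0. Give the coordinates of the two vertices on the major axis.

(-3, -15) and (-3, 7)

121(x² + 6x) + 40(y² + 8y) = 3111
Completing the square gives 121(x + 3)² + 40(y + 4)² = 3111 + 1089 + 640 = 4840.
Divide through by 4840 to get (x + 3)²/40 + (y + 4)²/121 = 1.
Ellipse, center (-3, -4), major axis vertical; a² = 121, b² = 40.
a = 11. Vertices at (h, k ± a).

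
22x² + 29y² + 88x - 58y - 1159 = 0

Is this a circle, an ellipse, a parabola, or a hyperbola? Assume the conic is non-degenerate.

No xy term. Coefficients of x² and y² are A = 22, C = 29.
A and C have the same sign but A ≠ C ⇒ ellipse.

ellipse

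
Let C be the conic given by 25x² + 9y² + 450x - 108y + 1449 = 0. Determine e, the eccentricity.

e = 4/5

Group the x- and y-terms: 25(x² + 18x) + 9(y² - 12y) = -1449
Complete the square: 25(x + 9)² + 9(y - 6)² = -1449 + 2025 + 324 = 900
Divide through by 900 to get (x + 9)²/36 + (y - 6)²/100 = 1.
Ellipse, center (-9, 6), major axis vertical; a² = 100, b² = 36.
c² = a² - b² = 64, so c = 8.
e = c/a = 8/10 = 4/5.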